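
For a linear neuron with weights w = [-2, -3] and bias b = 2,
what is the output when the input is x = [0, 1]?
y = -1

y = (-2)(0) + (-3)(1) + 2 = -1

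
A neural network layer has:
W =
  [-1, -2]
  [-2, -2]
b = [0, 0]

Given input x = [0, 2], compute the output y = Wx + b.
y = [-4, -4]

Wx = [-1×0 + -2×2, -2×0 + -2×2]
   = [-4, -4]
y = Wx + b = [-4 + 0, -4 + 0] = [-4, -4]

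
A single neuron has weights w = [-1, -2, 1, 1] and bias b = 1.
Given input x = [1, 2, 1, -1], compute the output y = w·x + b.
y = -4

y = (-1)(1) + (-2)(2) + (1)(1) + (1)(-1) + 1 = -4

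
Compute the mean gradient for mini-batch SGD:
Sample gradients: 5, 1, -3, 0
Average gradient = 0.75

Average = (1/4)(5 + 1 + -3 + 0) = 3/4 = 0.75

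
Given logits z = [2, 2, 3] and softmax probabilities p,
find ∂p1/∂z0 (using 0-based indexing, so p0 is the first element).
∂p1/∂z0 = -0.04492

p = softmax(z) = [0.2119, 0.2119, 0.5761]
p1 = 0.2119, p0 = 0.2119

∂p1/∂z0 = -p1 × p0 = -0.2119 × 0.2119 = -0.04492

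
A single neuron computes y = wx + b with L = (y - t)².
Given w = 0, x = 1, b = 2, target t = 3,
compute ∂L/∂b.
∂L/∂b = -2

y = wx + b = (0)(1) + 2 = 2
∂L/∂y = 2(y - t) = 2(2 - 3) = -2
∂y/∂b = 1
∂L/∂b = ∂L/∂y · ∂y/∂b = -2 × 1 = -2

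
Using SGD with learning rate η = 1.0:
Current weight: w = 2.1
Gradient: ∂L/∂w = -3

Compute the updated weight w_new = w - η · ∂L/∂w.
w_new = 5.1

w_new = w - η·∂L/∂w = 2.1 - 1.0×(-3) = 2.1 - (-3) = 5.1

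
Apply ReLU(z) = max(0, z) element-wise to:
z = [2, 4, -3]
h = [2, 4, 0]

ReLU applied element-wise: max(0,2)=2, max(0,4)=4, max(0,-3)=0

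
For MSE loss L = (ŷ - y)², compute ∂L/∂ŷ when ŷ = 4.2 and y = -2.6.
∂L/∂ŷ = 13.6

∂L/∂ŷ = 2(ŷ - y) = 2(4.2 - -2.6) = 2(6.8) = 13.6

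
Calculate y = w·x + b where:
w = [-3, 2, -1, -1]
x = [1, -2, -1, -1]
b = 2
y = -3

y = (-3)(1) + (2)(-2) + (-1)(-1) + (-1)(-1) + 2 = -3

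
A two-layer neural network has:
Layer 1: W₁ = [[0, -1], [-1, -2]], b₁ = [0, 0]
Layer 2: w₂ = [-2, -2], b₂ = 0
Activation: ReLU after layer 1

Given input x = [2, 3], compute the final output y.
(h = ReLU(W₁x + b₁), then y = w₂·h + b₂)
y = 0

Layer 1 pre-activation: z₁ = [-3, -8]
After ReLU: h = [0, 0]
Layer 2 output: y = -2×0 + -2×0 + 0 = 0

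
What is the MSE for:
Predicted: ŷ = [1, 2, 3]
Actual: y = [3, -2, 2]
MSE = 7

MSE = (1/3)((1-3)² + (2--2)² + (3-2)²) = (1/3)(4 + 16 + 1) = 7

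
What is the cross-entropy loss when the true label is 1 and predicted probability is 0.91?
L = 0.09431

L = -1·log(0.91) - 0·log(0.09) = -log(0.91) = 0.09431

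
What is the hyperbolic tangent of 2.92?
0.9942

tanh(2.92) = (e^(2.92) - e^(-2.92))/(e^(2.92) + e^(-2.92)) = 0.9942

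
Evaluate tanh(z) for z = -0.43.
-0.4053

tanh(-0.43) = (e^(-0.43) - e^(0.43))/(e^(-0.43) + e^(0.43)) = -0.4053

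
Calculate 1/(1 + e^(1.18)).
0.2351

sigmoid(-1.18) = 1/(1 + e^(1.18)) = 1/(1 + 3.254) = 0.2351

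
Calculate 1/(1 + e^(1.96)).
0.1235

sigmoid(-1.96) = 1/(1 + e^(1.96)) = 1/(1 + 7.099) = 0.1235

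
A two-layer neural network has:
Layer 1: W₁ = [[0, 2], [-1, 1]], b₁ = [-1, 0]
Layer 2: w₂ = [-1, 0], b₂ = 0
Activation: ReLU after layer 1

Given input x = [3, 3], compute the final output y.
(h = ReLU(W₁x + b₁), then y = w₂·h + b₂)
y = -5

Layer 1 pre-activation: z₁ = [5, 0]
After ReLU: h = [5, 0]
Layer 2 output: y = -1×5 + 0×0 + 0 = -5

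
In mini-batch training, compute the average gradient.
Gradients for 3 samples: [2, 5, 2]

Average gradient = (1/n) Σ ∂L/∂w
Average gradient = 3

Average = (1/3)(2 + 5 + 2) = 9/3 = 3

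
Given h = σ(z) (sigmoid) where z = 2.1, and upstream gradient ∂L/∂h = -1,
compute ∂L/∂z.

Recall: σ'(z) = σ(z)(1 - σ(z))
∂L/∂z = -0.09719

σ(2.1) = 0.8909
σ'(2.1) = σ(2.1)(1 - σ(2.1)) = 0.8909 × 0.1091 = 0.09719
∂L/∂z = ∂L/∂h · σ'(z) = -1 × 0.09719 = -0.09719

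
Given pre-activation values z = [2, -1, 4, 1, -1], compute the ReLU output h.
h = [2, 0, 4, 1, 0]

ReLU applied element-wise: max(0,2)=2, max(0,-1)=0, max(0,4)=4, max(0,1)=1, max(0,-1)=0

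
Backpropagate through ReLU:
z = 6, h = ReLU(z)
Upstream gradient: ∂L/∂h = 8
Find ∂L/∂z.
∂L/∂z = 8

h = ReLU(6) = 6
Since z > 0: ∂h/∂z = 1
∂L/∂z = ∂L/∂h · ∂h/∂z = 8 × 1 = 8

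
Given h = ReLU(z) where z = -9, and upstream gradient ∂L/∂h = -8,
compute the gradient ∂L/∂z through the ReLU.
∂L/∂z = 0

h = ReLU(-9) = 0
Since z < 0: ∂h/∂z = 0
∂L/∂z = ∂L/∂h · ∂h/∂z = -8 × 0 = 0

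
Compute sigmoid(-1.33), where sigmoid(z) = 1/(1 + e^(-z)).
0.2092

sigmoid(-1.33) = 1/(1 + e^(1.33)) = 1/(1 + 3.781) = 0.2092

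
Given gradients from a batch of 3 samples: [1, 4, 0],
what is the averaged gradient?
Average gradient = 1.667

Average = (1/3)(1 + 4 + 0) = 5/3 = 1.667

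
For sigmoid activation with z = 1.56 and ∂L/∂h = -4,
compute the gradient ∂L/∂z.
∂L/∂z = -0.574

σ(1.56) = 0.8264
σ'(1.56) = σ(1.56)(1 - σ(1.56)) = 0.8264 × 0.1736 = 0.1435
∂L/∂z = ∂L/∂h · σ'(z) = -4 × 0.1435 = -0.574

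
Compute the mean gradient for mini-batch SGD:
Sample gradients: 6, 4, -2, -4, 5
Average gradient = 1.8

Average = (1/5)(6 + 4 + -2 + -4 + 5) = 9/5 = 1.8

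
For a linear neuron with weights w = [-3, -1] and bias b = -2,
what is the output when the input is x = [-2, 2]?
y = 2

y = (-3)(-2) + (-1)(2) + -2 = 2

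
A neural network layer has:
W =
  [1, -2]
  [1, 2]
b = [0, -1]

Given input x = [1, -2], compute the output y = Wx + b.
y = [5, -4]

Wx = [1×1 + -2×-2, 1×1 + 2×-2]
   = [5, -3]
y = Wx + b = [5 + 0, -3 + -1] = [5, -4]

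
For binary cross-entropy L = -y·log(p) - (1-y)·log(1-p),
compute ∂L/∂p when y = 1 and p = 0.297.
∂L/∂p = -3.367

∂L/∂p = -y/p + (1-y)/(1-p) = -1/0.297 + 0 = -3.367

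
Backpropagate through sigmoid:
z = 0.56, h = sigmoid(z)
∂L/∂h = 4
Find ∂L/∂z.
∂L/∂z = 0.9255

σ(0.56) = 0.6365
σ'(0.56) = σ(0.56)(1 - σ(0.56)) = 0.6365 × 0.3635 = 0.2314
∂L/∂z = ∂L/∂h · σ'(z) = 4 × 0.2314 = 0.9255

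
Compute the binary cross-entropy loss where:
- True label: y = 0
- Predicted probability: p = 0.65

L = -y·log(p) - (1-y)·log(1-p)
L = 1.05

L = -0·log(0.65) - 1·log(0.35) = -log(0.35) = 1.05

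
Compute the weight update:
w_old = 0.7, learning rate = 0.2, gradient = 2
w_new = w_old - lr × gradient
w_new = 0.3

w_new = w - η·∂L/∂w = 0.7 - 0.2×(2) = 0.7 - (0.4) = 0.3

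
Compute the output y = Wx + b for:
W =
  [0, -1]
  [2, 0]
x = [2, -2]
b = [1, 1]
y = [3, 5]

Wx = [0×2 + -1×-2, 2×2 + 0×-2]
   = [2, 4]
y = Wx + b = [2 + 1, 4 + 1] = [3, 5]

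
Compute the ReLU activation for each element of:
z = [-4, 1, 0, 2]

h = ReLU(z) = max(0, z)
h = [0, 1, 0, 2]

ReLU applied element-wise: max(0,-4)=0, max(0,1)=1, max(0,0)=0, max(0,2)=2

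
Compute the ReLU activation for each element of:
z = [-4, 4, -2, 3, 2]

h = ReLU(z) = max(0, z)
h = [0, 4, 0, 3, 2]

ReLU applied element-wise: max(0,-4)=0, max(0,4)=4, max(0,-2)=0, max(0,3)=3, max(0,2)=2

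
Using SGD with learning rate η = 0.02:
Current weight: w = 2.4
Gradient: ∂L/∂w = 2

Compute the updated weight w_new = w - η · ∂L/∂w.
w_new = 2.36

w_new = w - η·∂L/∂w = 2.4 - 0.02×(2) = 2.4 - (0.04) = 2.36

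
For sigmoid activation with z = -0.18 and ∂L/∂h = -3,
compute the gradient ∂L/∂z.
∂L/∂z = -0.744

σ(-0.18) = 0.4551
σ'(-0.18) = σ(-0.18)(1 - σ(-0.18)) = 0.4551 × 0.5449 = 0.248
∂L/∂z = ∂L/∂h · σ'(z) = -3 × 0.248 = -0.744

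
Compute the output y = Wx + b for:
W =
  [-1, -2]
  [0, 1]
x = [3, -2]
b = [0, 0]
y = [1, -2]

Wx = [-1×3 + -2×-2, 0×3 + 1×-2]
   = [1, -2]
y = Wx + b = [1 + 0, -2 + 0] = [1, -2]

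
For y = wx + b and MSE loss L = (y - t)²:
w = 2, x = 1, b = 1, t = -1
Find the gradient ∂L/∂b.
∂L/∂b = 8

y = wx + b = (2)(1) + 1 = 3
∂L/∂y = 2(y - t) = 2(3 - -1) = 8
∂y/∂b = 1
∂L/∂b = ∂L/∂y · ∂y/∂b = 8 × 1 = 8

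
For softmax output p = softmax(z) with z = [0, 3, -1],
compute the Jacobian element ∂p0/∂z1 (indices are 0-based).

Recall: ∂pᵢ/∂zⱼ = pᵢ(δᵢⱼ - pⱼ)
∂p0/∂z1 = -0.04364

p = softmax(z) = [0.04661, 0.9362, 0.01715]
p0 = 0.04661, p1 = 0.9362

∂p0/∂z1 = -p0 × p1 = -0.04661 × 0.9362 = -0.04364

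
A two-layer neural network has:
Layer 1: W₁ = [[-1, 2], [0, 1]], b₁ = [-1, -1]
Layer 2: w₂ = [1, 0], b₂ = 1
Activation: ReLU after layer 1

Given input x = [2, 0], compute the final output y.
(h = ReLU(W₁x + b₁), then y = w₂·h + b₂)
y = 1

Layer 1 pre-activation: z₁ = [-3, -1]
After ReLU: h = [0, 0]
Layer 2 output: y = 1×0 + 0×0 + 1 = 1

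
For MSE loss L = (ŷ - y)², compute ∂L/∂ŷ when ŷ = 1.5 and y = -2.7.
∂L/∂ŷ = 8.4

∂L/∂ŷ = 2(ŷ - y) = 2(1.5 - -2.7) = 2(4.2) = 8.4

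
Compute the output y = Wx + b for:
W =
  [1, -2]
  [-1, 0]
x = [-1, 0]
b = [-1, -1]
y = [-2, 0]

Wx = [1×-1 + -2×0, -1×-1 + 0×0]
   = [-1, 1]
y = Wx + b = [-1 + -1, 1 + -1] = [-2, 0]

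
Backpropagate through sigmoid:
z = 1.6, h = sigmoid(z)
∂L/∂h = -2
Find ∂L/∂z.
∂L/∂z = -0.2795

σ(1.6) = 0.832
σ'(1.6) = σ(1.6)(1 - σ(1.6)) = 0.832 × 0.168 = 0.1398
∂L/∂z = ∂L/∂h · σ'(z) = -2 × 0.1398 = -0.2795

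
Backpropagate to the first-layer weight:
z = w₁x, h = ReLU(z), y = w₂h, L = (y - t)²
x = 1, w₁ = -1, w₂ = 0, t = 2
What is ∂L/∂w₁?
∂L/∂w₁ = 0

Forward pass:
z = w₁x = -1×1 = -1
h = ReLU(-1) = 0
y = w₂h = 0×0 = 0

Backward pass:
∂L/∂y = 2(y - t) = 2(0 - 2) = -4
∂y/∂h = w₂ = 0
∂h/∂z = 0 (ReLU derivative)
∂z/∂w₁ = x = 1

∂L/∂w₁ = -4 × 0 × 0 × 1 = 0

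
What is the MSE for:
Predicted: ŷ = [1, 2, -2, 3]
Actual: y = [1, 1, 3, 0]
MSE = 8.75

MSE = (1/4)((1-1)² + (2-1)² + (-2-3)² + (3-0)²) = (1/4)(0 + 1 + 25 + 9) = 8.75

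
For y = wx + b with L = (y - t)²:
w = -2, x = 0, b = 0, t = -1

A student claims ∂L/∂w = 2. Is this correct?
Incorrect

y = (-2)(0) + 0 = 0
∂L/∂y = 2(y - t) = 2(0 - -1) = 2
∂y/∂w = x = 0
∂L/∂w = 2 × 0 = 0

Claimed value: 2
Incorrect: The correct gradient is 0.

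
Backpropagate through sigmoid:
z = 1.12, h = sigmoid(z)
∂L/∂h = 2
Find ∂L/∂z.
∂L/∂z = 0.371

σ(1.12) = 0.754
σ'(1.12) = σ(1.12)(1 - σ(1.12)) = 0.754 × 0.246 = 0.1855
∂L/∂z = ∂L/∂h · σ'(z) = 2 × 0.1855 = 0.371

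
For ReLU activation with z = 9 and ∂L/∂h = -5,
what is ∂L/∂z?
∂L/∂z = -5

h = ReLU(9) = 9
Since z > 0: ∂h/∂z = 1
∂L/∂z = ∂L/∂h · ∂h/∂z = -5 × 1 = -5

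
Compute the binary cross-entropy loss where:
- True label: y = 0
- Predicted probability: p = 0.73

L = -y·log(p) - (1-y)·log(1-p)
L = 1.309

L = -0·log(0.73) - 1·log(0.27) = -log(0.27) = 1.309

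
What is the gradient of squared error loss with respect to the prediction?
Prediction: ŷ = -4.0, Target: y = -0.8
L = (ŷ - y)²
∂L/∂ŷ = -6.4

∂L/∂ŷ = 2(ŷ - y) = 2(-4.0 - -0.8) = 2(-3.2) = -6.4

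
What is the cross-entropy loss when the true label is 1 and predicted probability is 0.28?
L = 1.273

L = -1·log(0.28) - 0·log(0.72) = -log(0.28) = 1.273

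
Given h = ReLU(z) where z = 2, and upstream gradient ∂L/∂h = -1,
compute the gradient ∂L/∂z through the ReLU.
∂L/∂z = -1

h = ReLU(2) = 2
Since z > 0: ∂h/∂z = 1
∂L/∂z = ∂L/∂h · ∂h/∂z = -1 × 1 = -1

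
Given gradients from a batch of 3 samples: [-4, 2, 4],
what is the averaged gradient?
Average gradient = 0.6667

Average = (1/3)(-4 + 2 + 4) = 2/3 = 0.6667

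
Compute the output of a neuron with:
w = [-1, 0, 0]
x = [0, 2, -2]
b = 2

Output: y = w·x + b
y = 2

y = (-1)(0) + (0)(2) + (0)(-2) + 2 = 2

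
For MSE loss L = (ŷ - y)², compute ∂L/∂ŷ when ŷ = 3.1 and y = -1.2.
∂L/∂ŷ = 8.6

∂L/∂ŷ = 2(ŷ - y) = 2(3.1 - -1.2) = 2(4.3) = 8.6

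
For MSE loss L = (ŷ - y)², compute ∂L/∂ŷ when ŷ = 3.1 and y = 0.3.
∂L/∂ŷ = 5.6

∂L/∂ŷ = 2(ŷ - y) = 2(3.1 - 0.3) = 2(2.8) = 5.6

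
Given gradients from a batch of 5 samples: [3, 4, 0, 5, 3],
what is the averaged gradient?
Average gradient = 3

Average = (1/5)(3 + 4 + 0 + 5 + 3) = 15/5 = 3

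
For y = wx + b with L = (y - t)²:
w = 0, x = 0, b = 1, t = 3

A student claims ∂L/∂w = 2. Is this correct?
Incorrect

y = (0)(0) + 1 = 1
∂L/∂y = 2(y - t) = 2(1 - 3) = -4
∂y/∂w = x = 0
∂L/∂w = -4 × 0 = 0

Claimed value: 2
Incorrect: The correct gradient is 0.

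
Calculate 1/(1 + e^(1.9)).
0.1301

sigmoid(-1.9) = 1/(1 + e^(1.9)) = 1/(1 + 6.686) = 0.1301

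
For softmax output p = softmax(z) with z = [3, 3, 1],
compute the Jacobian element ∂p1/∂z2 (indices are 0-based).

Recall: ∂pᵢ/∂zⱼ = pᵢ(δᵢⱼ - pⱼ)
∂p1/∂z2 = -0.02968

p = softmax(z) = [0.4683, 0.4683, 0.06338]
p1 = 0.4683, p2 = 0.06338

∂p1/∂z2 = -p1 × p2 = -0.4683 × 0.06338 = -0.02968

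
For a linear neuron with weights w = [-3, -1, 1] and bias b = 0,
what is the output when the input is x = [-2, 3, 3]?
y = 6

y = (-3)(-2) + (-1)(3) + (1)(3) + 0 = 6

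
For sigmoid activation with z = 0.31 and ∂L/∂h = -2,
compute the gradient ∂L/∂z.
∂L/∂z = -0.4882

σ(0.31) = 0.5769
σ'(0.31) = σ(0.31)(1 - σ(0.31)) = 0.5769 × 0.4231 = 0.2441
∂L/∂z = ∂L/∂h · σ'(z) = -2 × 0.2441 = -0.4882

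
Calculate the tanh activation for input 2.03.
0.9661

tanh(2.03) = (e^(2.03) - e^(-2.03))/(e^(2.03) + e^(-2.03)) = 0.9661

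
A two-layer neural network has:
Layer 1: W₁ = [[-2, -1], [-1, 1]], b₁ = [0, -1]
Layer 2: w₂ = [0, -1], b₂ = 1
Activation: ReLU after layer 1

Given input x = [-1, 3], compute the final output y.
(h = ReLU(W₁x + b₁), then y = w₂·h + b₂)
y = -2

Layer 1 pre-activation: z₁ = [-1, 3]
After ReLU: h = [0, 3]
Layer 2 output: y = 0×0 + -1×3 + 1 = -2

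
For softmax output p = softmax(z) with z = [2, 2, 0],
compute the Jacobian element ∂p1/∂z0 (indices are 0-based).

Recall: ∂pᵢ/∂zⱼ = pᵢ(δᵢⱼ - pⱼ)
∂p1/∂z0 = -0.2193

p = softmax(z) = [0.4683, 0.4683, 0.06338]
p1 = 0.4683, p0 = 0.4683

∂p1/∂z0 = -p1 × p0 = -0.4683 × 0.4683 = -0.2193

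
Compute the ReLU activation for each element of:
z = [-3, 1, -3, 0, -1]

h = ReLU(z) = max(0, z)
h = [0, 1, 0, 0, 0]

ReLU applied element-wise: max(0,-3)=0, max(0,1)=1, max(0,-3)=0, max(0,0)=0, max(0,-1)=0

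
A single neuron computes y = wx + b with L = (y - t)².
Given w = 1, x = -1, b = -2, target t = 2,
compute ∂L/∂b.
∂L/∂b = -10

y = wx + b = (1)(-1) + -2 = -3
∂L/∂y = 2(y - t) = 2(-3 - 2) = -10
∂y/∂b = 1
∂L/∂b = ∂L/∂y · ∂y/∂b = -10 × 1 = -10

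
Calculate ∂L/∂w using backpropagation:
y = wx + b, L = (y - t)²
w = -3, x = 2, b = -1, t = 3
∂L/∂w = -40

y = wx + b = (-3)(2) + -1 = -7
∂L/∂y = 2(y - t) = 2(-7 - 3) = -20
∂y/∂w = x = 2
∂L/∂w = ∂L/∂y · ∂y/∂w = -20 × 2 = -40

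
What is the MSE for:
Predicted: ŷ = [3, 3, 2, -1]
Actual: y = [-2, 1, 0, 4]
MSE = 14.5

MSE = (1/4)((3--2)² + (3-1)² + (2-0)² + (-1-4)²) = (1/4)(25 + 4 + 4 + 25) = 14.5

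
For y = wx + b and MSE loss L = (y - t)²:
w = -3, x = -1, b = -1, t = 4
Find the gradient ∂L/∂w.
∂L/∂w = 4

y = wx + b = (-3)(-1) + -1 = 2
∂L/∂y = 2(y - t) = 2(2 - 4) = -4
∂y/∂w = x = -1
∂L/∂w = ∂L/∂y · ∂y/∂w = -4 × -1 = 4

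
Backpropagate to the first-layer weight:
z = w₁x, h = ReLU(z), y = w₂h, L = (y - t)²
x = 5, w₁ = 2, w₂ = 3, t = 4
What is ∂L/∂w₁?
∂L/∂w₁ = 780

Forward pass:
z = w₁x = 2×5 = 10
h = ReLU(10) = 10
y = w₂h = 3×10 = 30

Backward pass:
∂L/∂y = 2(y - t) = 2(30 - 4) = 52
∂y/∂h = w₂ = 3
∂h/∂z = 1 (ReLU derivative)
∂z/∂w₁ = x = 5

∂L/∂w₁ = 52 × 3 × 1 × 5 = 780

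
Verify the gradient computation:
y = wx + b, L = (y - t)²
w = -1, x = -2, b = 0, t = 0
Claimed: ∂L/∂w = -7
Incorrect

y = (-1)(-2) + 0 = 2
∂L/∂y = 2(y - t) = 2(2 - 0) = 4
∂y/∂w = x = -2
∂L/∂w = 4 × -2 = -8

Claimed value: -7
Incorrect: The correct gradient is -8.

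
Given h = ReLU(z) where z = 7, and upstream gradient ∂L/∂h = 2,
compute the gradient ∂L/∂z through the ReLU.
∂L/∂z = 2

h = ReLU(7) = 7
Since z > 0: ∂h/∂z = 1
∂L/∂z = ∂L/∂h · ∂h/∂z = 2 × 1 = 2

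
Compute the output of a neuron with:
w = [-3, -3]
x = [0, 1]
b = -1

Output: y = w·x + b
y = -4

y = (-3)(0) + (-3)(1) + -1 = -4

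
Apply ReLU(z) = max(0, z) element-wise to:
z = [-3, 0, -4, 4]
h = [0, 0, 0, 4]

ReLU applied element-wise: max(0,-3)=0, max(0,0)=0, max(0,-4)=0, max(0,4)=4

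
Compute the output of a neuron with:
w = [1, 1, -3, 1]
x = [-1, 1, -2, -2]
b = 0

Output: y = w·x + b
y = 4

y = (1)(-1) + (1)(1) + (-3)(-2) + (1)(-2) + 0 = 4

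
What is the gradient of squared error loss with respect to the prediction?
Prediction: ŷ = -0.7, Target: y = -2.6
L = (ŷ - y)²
∂L/∂ŷ = 3.8

∂L/∂ŷ = 2(ŷ - y) = 2(-0.7 - -2.6) = 2(1.9) = 3.8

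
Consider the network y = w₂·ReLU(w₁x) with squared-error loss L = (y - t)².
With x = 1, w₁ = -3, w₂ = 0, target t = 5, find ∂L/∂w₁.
∂L/∂w₁ = 0

Forward pass:
z = w₁x = -3×1 = -3
h = ReLU(-3) = 0
y = w₂h = 0×0 = 0

Backward pass:
∂L/∂y = 2(y - t) = 2(0 - 5) = -10
∂y/∂h = w₂ = 0
∂h/∂z = 0 (ReLU derivative)
∂z/∂w₁ = x = 1

∂L/∂w₁ = -10 × 0 × 0 × 1 = 0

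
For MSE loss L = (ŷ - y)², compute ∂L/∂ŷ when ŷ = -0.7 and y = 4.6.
∂L/∂ŷ = -10.6

∂L/∂ŷ = 2(ŷ - y) = 2(-0.7 - 4.6) = 2(-5.3) = -10.6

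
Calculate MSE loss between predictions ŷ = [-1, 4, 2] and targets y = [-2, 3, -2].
MSE = 6

MSE = (1/3)((-1--2)² + (4-3)² + (2--2)²) = (1/3)(1 + 1 + 16) = 6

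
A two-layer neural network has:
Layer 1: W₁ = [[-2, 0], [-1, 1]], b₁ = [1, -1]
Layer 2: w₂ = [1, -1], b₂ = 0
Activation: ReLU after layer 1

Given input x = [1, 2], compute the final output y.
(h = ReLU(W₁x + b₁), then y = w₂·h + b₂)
y = 0

Layer 1 pre-activation: z₁ = [-1, 0]
After ReLU: h = [0, 0]
Layer 2 output: y = 1×0 + -1×0 + 0 = 0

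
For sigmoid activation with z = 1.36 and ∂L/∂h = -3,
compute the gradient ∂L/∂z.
∂L/∂z = -0.4876

σ(1.36) = 0.7958
σ'(1.36) = σ(1.36)(1 - σ(1.36)) = 0.7958 × 0.2042 = 0.1625
∂L/∂z = ∂L/∂h · σ'(z) = -3 × 0.1625 = -0.4876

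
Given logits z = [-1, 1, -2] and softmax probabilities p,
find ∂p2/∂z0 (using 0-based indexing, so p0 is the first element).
∂p2/∂z0 = -0.004797

p = softmax(z) = [0.1142, 0.8438, 0.04201]
p2 = 0.04201, p0 = 0.1142

∂p2/∂z0 = -p2 × p0 = -0.04201 × 0.1142 = -0.004797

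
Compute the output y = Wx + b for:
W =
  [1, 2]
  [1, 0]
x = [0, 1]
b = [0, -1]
y = [2, -1]

Wx = [1×0 + 2×1, 1×0 + 0×1]
   = [2, 0]
y = Wx + b = [2 + 0, 0 + -1] = [2, -1]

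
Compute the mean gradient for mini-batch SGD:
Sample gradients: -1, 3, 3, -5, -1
Average gradient = -0.2

Average = (1/5)(-1 + 3 + 3 + -5 + -1) = -1/5 = -0.2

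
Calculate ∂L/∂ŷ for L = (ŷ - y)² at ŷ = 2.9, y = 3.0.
∂L/∂ŷ = -0.2

∂L/∂ŷ = 2(ŷ - y) = 2(2.9 - 3.0) = 2(-0.1) = -0.2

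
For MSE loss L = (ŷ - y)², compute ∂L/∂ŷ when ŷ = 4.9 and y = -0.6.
∂L/∂ŷ = 11.0

∂L/∂ŷ = 2(ŷ - y) = 2(4.9 - -0.6) = 2(5.5) = 11.0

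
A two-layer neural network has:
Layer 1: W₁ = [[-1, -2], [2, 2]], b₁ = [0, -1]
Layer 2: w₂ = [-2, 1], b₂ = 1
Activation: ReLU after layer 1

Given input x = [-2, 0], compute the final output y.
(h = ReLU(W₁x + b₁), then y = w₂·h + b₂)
y = -3

Layer 1 pre-activation: z₁ = [2, -5]
After ReLU: h = [2, 0]
Layer 2 output: y = -2×2 + 1×0 + 1 = -3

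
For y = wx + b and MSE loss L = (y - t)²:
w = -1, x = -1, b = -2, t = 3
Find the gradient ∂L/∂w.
∂L/∂w = 8

y = wx + b = (-1)(-1) + -2 = -1
∂L/∂y = 2(y - t) = 2(-1 - 3) = -8
∂y/∂w = x = -1
∂L/∂w = ∂L/∂y · ∂y/∂w = -8 × -1 = 8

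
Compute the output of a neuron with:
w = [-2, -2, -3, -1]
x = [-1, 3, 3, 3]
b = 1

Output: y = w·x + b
y = -15

y = (-2)(-1) + (-2)(3) + (-3)(3) + (-1)(3) + 1 = -15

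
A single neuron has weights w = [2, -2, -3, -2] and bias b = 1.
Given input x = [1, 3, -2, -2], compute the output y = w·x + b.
y = 7

y = (2)(1) + (-2)(3) + (-3)(-2) + (-2)(-2) + 1 = 7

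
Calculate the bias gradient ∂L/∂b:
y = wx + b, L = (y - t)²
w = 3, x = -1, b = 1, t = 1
∂L/∂b = -6

y = wx + b = (3)(-1) + 1 = -2
∂L/∂y = 2(y - t) = 2(-2 - 1) = -6
∂y/∂b = 1
∂L/∂b = ∂L/∂y · ∂y/∂b = -6 × 1 = -6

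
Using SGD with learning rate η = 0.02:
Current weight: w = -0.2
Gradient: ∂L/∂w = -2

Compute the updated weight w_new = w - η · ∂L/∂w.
w_new = -0.16

w_new = w - η·∂L/∂w = -0.2 - 0.02×(-2) = -0.2 - (-0.04) = -0.16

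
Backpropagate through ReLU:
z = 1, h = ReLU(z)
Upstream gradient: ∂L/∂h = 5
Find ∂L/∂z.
∂L/∂z = 5

h = ReLU(1) = 1
Since z > 0: ∂h/∂z = 1
∂L/∂z = ∂L/∂h · ∂h/∂z = 5 × 1 = 5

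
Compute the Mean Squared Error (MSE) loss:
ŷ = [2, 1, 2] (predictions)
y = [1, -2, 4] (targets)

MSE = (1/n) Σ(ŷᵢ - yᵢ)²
MSE = 4.667

MSE = (1/3)((2-1)² + (1--2)² + (2-4)²) = (1/3)(1 + 9 + 4) = 4.667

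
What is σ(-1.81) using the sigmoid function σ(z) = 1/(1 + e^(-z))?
0.1406

sigmoid(-1.81) = 1/(1 + e^(1.81)) = 1/(1 + 6.11) = 0.1406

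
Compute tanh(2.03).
0.9661

tanh(2.03) = (e^(2.03) - e^(-2.03))/(e^(2.03) + e^(-2.03)) = 0.9661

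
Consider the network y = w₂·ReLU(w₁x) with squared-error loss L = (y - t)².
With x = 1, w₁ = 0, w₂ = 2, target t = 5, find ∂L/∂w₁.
∂L/∂w₁ = 0

Forward pass:
z = w₁x = 0×1 = 0
h = ReLU(0) = 0
y = w₂h = 2×0 = 0

Backward pass:
∂L/∂y = 2(y - t) = 2(0 - 5) = -10
∂y/∂h = w₂ = 2
∂h/∂z = 0 (ReLU derivative)
∂z/∂w₁ = x = 1

∂L/∂w₁ = -10 × 2 × 0 × 1 = 0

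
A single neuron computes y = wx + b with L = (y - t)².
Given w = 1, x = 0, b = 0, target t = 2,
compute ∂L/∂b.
∂L/∂b = -4

y = wx + b = (1)(0) + 0 = 0
∂L/∂y = 2(y - t) = 2(0 - 2) = -4
∂y/∂b = 1
∂L/∂b = ∂L/∂y · ∂y/∂b = -4 × 1 = -4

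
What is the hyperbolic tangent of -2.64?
-0.9899

tanh(-2.64) = (e^(-2.64) - e^(2.64))/(e^(-2.64) + e^(2.64)) = -0.9899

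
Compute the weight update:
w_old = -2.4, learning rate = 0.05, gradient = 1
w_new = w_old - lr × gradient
w_new = -2.45

w_new = w - η·∂L/∂w = -2.4 - 0.05×(1) = -2.4 - (0.05) = -2.45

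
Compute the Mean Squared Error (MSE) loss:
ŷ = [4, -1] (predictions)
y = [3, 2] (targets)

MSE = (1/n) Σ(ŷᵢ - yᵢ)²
MSE = 5

MSE = (1/2)((4-3)² + (-1-2)²) = (1/2)(1 + 9) = 5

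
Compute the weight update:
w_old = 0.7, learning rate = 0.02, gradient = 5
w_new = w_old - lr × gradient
w_new = 0.6

w_new = w - η·∂L/∂w = 0.7 - 0.02×(5) = 0.7 - (0.1) = 0.6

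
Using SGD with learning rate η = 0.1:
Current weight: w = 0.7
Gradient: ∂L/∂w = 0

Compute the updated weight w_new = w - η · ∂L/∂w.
w_new = 0.7

w_new = w - η·∂L/∂w = 0.7 - 0.1×(0) = 0.7 - (0) = 0.7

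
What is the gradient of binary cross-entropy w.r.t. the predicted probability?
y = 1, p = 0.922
∂L/∂p = -1.085

∂L/∂p = -y/p + (1-y)/(1-p) = -1/0.922 + 0 = -1.085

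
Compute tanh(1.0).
0.7616

tanh(1.0) = (e^(1.0) - e^(-1.0))/(e^(1.0) + e^(-1.0)) = 0.7616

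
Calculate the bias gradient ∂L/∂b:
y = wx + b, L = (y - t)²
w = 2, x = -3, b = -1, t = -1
∂L/∂b = -12

y = wx + b = (2)(-3) + -1 = -7
∂L/∂y = 2(y - t) = 2(-7 - -1) = -12
∂y/∂b = 1
∂L/∂b = ∂L/∂y · ∂y/∂b = -12 × 1 = -12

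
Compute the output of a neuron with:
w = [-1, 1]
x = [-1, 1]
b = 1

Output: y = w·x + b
y = 3

y = (-1)(-1) + (1)(1) + 1 = 3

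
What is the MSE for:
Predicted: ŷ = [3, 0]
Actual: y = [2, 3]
MSE = 5

MSE = (1/2)((3-2)² + (0-3)²) = (1/2)(1 + 9) = 5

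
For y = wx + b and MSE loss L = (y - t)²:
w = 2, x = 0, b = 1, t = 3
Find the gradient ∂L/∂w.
∂L/∂w = 0

y = wx + b = (2)(0) + 1 = 1
∂L/∂y = 2(y - t) = 2(1 - 3) = -4
∂y/∂w = x = 0
∂L/∂w = ∂L/∂y · ∂y/∂w = -4 × 0 = 0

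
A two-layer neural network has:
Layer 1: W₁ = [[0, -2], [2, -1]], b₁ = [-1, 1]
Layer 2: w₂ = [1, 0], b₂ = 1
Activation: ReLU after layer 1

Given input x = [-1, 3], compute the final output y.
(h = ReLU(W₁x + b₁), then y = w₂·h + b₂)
y = 1

Layer 1 pre-activation: z₁ = [-7, -4]
After ReLU: h = [0, 0]
Layer 2 output: y = 1×0 + 0×0 + 1 = 1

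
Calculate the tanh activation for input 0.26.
0.2543

tanh(0.26) = (e^(0.26) - e^(-0.26))/(e^(0.26) + e^(-0.26)) = 0.2543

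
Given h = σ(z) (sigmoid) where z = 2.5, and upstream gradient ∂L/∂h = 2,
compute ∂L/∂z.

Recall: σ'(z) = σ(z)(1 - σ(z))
∂L/∂z = 0.1402

σ(2.5) = 0.9241
σ'(2.5) = σ(2.5)(1 - σ(2.5)) = 0.9241 × 0.07586 = 0.0701
∂L/∂z = ∂L/∂h · σ'(z) = 2 × 0.0701 = 0.1402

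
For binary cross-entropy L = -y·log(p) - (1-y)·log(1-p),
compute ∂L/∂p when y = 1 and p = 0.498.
∂L/∂p = -2.008

∂L/∂p = -y/p + (1-y)/(1-p) = -1/0.498 + 0 = -2.008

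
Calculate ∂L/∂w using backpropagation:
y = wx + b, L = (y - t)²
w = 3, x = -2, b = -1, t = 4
∂L/∂w = 44

y = wx + b = (3)(-2) + -1 = -7
∂L/∂y = 2(y - t) = 2(-7 - 4) = -22
∂y/∂w = x = -2
∂L/∂w = ∂L/∂y · ∂y/∂w = -22 × -2 = 44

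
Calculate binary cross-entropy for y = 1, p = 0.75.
L = 0.2877

L = -1·log(0.75) - 0·log(0.25) = -log(0.75) = 0.2877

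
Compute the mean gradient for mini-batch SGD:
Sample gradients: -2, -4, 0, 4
Average gradient = -0.5

Average = (1/4)(-2 + -4 + 0 + 4) = -2/4 = -0.5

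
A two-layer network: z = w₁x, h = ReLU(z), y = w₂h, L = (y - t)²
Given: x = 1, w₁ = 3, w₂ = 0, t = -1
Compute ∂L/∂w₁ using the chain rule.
∂L/∂w₁ = 0

Forward pass:
z = w₁x = 3×1 = 3
h = ReLU(3) = 3
y = w₂h = 0×3 = 0

Backward pass:
∂L/∂y = 2(y - t) = 2(0 - -1) = 2
∂y/∂h = w₂ = 0
∂h/∂z = 1 (ReLU derivative)
∂z/∂w₁ = x = 1

∂L/∂w₁ = 2 × 0 × 1 × 1 = 0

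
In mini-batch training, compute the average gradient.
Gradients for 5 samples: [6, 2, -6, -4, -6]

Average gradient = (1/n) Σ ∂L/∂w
Average gradient = -1.6

Average = (1/5)(6 + 2 + -6 + -4 + -6) = -8/5 = -1.6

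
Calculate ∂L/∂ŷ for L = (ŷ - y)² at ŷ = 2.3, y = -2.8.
∂L/∂ŷ = 10.2

∂L/∂ŷ = 2(ŷ - y) = 2(2.3 - -2.8) = 2(5.1) = 10.2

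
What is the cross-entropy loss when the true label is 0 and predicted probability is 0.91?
L = 2.408

L = -0·log(0.91) - 1·log(0.09) = -log(0.09) = 2.408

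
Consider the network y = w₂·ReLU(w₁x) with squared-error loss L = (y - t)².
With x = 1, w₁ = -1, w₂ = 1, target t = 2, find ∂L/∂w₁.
∂L/∂w₁ = 0

Forward pass:
z = w₁x = -1×1 = -1
h = ReLU(-1) = 0
y = w₂h = 1×0 = 0

Backward pass:
∂L/∂y = 2(y - t) = 2(0 - 2) = -4
∂y/∂h = w₂ = 1
∂h/∂z = 0 (ReLU derivative)
∂z/∂w₁ = x = 1

∂L/∂w₁ = -4 × 1 × 0 × 1 = 0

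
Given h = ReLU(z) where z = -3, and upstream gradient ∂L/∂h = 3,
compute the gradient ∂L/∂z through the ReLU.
∂L/∂z = 0

h = ReLU(-3) = 0
Since z < 0: ∂h/∂z = 0
∂L/∂z = ∂L/∂h · ∂h/∂z = 3 × 0 = 0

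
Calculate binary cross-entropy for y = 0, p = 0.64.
L = 1.022

L = -0·log(0.64) - 1·log(0.36) = -log(0.36) = 1.022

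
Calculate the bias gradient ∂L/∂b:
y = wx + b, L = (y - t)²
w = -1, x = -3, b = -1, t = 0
∂L/∂b = 4

y = wx + b = (-1)(-3) + -1 = 2
∂L/∂y = 2(y - t) = 2(2 - 0) = 4
∂y/∂b = 1
∂L/∂b = ∂L/∂y · ∂y/∂b = 4 × 1 = 4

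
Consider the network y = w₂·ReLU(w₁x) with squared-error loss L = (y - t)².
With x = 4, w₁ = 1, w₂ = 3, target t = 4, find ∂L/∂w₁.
∂L/∂w₁ = 192

Forward pass:
z = w₁x = 1×4 = 4
h = ReLU(4) = 4
y = w₂h = 3×4 = 12

Backward pass:
∂L/∂y = 2(y - t) = 2(12 - 4) = 16
∂y/∂h = w₂ = 3
∂h/∂z = 1 (ReLU derivative)
∂z/∂w₁ = x = 4

∂L/∂w₁ = 16 × 3 × 1 × 4 = 192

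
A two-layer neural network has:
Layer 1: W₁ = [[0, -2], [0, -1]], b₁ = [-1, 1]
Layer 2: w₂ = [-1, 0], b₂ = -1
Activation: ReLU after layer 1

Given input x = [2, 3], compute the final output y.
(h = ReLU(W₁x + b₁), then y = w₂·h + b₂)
y = -1

Layer 1 pre-activation: z₁ = [-7, -2]
After ReLU: h = [0, 0]
Layer 2 output: y = -1×0 + 0×0 + -1 = -1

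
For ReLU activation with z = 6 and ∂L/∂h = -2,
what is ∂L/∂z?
∂L/∂z = -2

h = ReLU(6) = 6
Since z > 0: ∂h/∂z = 1
∂L/∂z = ∂L/∂h · ∂h/∂z = -2 × 1 = -2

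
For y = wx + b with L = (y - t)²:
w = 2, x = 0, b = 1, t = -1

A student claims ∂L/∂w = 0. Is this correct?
Correct

y = (2)(0) + 1 = 1
∂L/∂y = 2(y - t) = 2(1 - -1) = 4
∂y/∂w = x = 0
∂L/∂w = 4 × 0 = 0

Claimed value: 0
Correct: The correct gradient is 0.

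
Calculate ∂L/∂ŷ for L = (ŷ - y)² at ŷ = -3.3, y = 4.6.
∂L/∂ŷ = -15.8

∂L/∂ŷ = 2(ŷ - y) = 2(-3.3 - 4.6) = 2(-7.9) = -15.8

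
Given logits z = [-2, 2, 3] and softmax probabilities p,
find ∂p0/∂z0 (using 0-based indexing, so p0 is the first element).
∂p0/∂z0 = 0.004878

p = softmax(z) = [0.004902, 0.2676, 0.7275]
p0 = 0.004902

∂p0/∂z0 = p0(1 - p0) = 0.004902 × (1 - 0.004902) = 0.004878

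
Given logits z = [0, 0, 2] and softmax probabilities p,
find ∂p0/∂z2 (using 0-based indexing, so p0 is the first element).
∂p0/∂z2 = -0.08382

p = softmax(z) = [0.1065, 0.1065, 0.787]
p0 = 0.1065, p2 = 0.787

∂p0/∂z2 = -p0 × p2 = -0.1065 × 0.787 = -0.08382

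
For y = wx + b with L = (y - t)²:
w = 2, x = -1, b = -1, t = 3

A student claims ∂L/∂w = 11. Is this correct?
Incorrect

y = (2)(-1) + -1 = -3
∂L/∂y = 2(y - t) = 2(-3 - 3) = -12
∂y/∂w = x = -1
∂L/∂w = -12 × -1 = 12

Claimed value: 11
Incorrect: The correct gradient is 12.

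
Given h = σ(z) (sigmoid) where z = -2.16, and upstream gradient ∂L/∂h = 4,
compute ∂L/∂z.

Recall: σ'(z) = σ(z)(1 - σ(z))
∂L/∂z = 0.3708

σ(-2.16) = 0.1034
σ'(-2.16) = σ(-2.16)(1 - σ(-2.16)) = 0.1034 × 0.8966 = 0.09271
∂L/∂z = ∂L/∂h · σ'(z) = 4 × 0.09271 = 0.3708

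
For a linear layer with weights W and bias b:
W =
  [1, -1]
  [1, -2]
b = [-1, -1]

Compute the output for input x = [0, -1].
y = [0, 1]

Wx = [1×0 + -1×-1, 1×0 + -2×-1]
   = [1, 2]
y = Wx + b = [1 + -1, 2 + -1] = [0, 1]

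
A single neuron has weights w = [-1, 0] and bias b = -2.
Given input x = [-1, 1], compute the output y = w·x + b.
y = -1

y = (-1)(-1) + (0)(1) + -2 = -1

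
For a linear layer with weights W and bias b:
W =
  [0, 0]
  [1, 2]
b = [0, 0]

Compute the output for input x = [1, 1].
y = [0, 3]

Wx = [0×1 + 0×1, 1×1 + 2×1]
   = [0, 3]
y = Wx + b = [0 + 0, 3 + 0] = [0, 3]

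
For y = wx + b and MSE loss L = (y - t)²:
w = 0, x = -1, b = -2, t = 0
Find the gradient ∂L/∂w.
∂L/∂w = 4

y = wx + b = (0)(-1) + -2 = -2
∂L/∂y = 2(y - t) = 2(-2 - 0) = -4
∂y/∂w = x = -1
∂L/∂w = ∂L/∂y · ∂y/∂w = -4 × -1 = 4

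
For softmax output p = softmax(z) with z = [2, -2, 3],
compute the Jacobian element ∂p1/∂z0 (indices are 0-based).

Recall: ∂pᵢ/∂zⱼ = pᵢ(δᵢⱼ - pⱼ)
∂p1/∂z0 = -0.001312

p = softmax(z) = [0.2676, 0.004902, 0.7275]
p1 = 0.004902, p0 = 0.2676

∂p1/∂z0 = -p1 × p0 = -0.004902 × 0.2676 = -0.001312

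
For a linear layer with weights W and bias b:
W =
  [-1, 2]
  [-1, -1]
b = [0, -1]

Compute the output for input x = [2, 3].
y = [4, -6]

Wx = [-1×2 + 2×3, -1×2 + -1×3]
   = [4, -5]
y = Wx + b = [4 + 0, -5 + -1] = [4, -6]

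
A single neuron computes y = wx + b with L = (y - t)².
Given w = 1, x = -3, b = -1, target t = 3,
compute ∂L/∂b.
∂L/∂b = -14

y = wx + b = (1)(-3) + -1 = -4
∂L/∂y = 2(y - t) = 2(-4 - 3) = -14
∂y/∂b = 1
∂L/∂b = ∂L/∂y · ∂y/∂b = -14 × 1 = -14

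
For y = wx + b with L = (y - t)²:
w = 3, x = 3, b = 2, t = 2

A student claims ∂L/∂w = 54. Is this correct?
Correct

y = (3)(3) + 2 = 11
∂L/∂y = 2(y - t) = 2(11 - 2) = 18
∂y/∂w = x = 3
∂L/∂w = 18 × 3 = 54

Claimed value: 54
Correct: The correct gradient is 54.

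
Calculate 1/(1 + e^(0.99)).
0.2709

sigmoid(-0.99) = 1/(1 + e^(0.99)) = 1/(1 + 2.691) = 0.2709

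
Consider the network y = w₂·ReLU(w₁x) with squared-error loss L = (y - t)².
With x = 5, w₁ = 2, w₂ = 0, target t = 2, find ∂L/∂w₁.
∂L/∂w₁ = 0

Forward pass:
z = w₁x = 2×5 = 10
h = ReLU(10) = 10
y = w₂h = 0×10 = 0

Backward pass:
∂L/∂y = 2(y - t) = 2(0 - 2) = -4
∂y/∂h = w₂ = 0
∂h/∂z = 1 (ReLU derivative)
∂z/∂w₁ = x = 5

∂L/∂w₁ = -4 × 0 × 1 × 5 = 0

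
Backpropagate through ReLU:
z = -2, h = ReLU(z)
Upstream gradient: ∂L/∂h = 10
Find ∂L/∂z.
∂L/∂z = 0

h = ReLU(-2) = 0
Since z < 0: ∂h/∂z = 0
∂L/∂z = ∂L/∂h · ∂h/∂z = 10 × 0 = 0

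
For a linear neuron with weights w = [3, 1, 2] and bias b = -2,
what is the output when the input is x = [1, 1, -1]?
y = 0

y = (3)(1) + (1)(1) + (2)(-1) + -2 = 0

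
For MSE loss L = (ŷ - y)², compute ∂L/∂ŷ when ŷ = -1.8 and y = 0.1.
∂L/∂ŷ = -3.8

∂L/∂ŷ = 2(ŷ - y) = 2(-1.8 - 0.1) = 2(-1.9) = -3.8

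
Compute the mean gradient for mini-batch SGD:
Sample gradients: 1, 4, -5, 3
Average gradient = 0.75

Average = (1/4)(1 + 4 + -5 + 3) = 3/4 = 0.75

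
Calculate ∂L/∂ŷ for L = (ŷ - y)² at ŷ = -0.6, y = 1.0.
∂L/∂ŷ = -3.2

∂L/∂ŷ = 2(ŷ - y) = 2(-0.6 - 1.0) = 2(-1.6) = -3.2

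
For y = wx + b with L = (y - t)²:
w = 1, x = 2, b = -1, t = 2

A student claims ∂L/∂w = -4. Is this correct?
Correct

y = (1)(2) + -1 = 1
∂L/∂y = 2(y - t) = 2(1 - 2) = -2
∂y/∂w = x = 2
∂L/∂w = -2 × 2 = -4

Claimed value: -4
Correct: The correct gradient is -4.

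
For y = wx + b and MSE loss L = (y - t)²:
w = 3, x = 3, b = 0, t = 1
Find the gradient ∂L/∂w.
∂L/∂w = 48

y = wx + b = (3)(3) + 0 = 9
∂L/∂y = 2(y - t) = 2(9 - 1) = 16
∂y/∂w = x = 3
∂L/∂w = ∂L/∂y · ∂y/∂w = 16 × 3 = 48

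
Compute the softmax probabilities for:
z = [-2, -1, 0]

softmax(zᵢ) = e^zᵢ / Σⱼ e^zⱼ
p = [0.09, 0.2447, 0.6652]

exp(z) = [0.1353, 0.3679, 1]
Sum = 1.503
p = [0.09, 0.2447, 0.6652]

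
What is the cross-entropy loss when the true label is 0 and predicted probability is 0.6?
L = 0.9163

L = -0·log(0.6) - 1·log(0.4) = -log(0.4) = 0.9163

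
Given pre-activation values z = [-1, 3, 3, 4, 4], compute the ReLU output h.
h = [0, 3, 3, 4, 4]

ReLU applied element-wise: max(0,-1)=0, max(0,3)=3, max(0,3)=3, max(0,4)=4, max(0,4)=4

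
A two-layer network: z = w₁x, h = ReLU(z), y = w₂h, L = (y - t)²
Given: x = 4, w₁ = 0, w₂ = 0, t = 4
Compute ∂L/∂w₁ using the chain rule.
∂L/∂w₁ = 0

Forward pass:
z = w₁x = 0×4 = 0
h = ReLU(0) = 0
y = w₂h = 0×0 = 0

Backward pass:
∂L/∂y = 2(y - t) = 2(0 - 4) = -8
∂y/∂h = w₂ = 0
∂h/∂z = 0 (ReLU derivative)
∂z/∂w₁ = x = 4

∂L/∂w₁ = -8 × 0 × 0 × 4 = 0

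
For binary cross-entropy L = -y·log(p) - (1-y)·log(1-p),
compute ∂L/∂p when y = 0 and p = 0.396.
∂L/∂p = 1.656

∂L/∂p = -y/p + (1-y)/(1-p) = 0 + 1/0.604 = 1.656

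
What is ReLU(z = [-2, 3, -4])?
h = [0, 3, 0]

ReLU applied element-wise: max(0,-2)=0, max(0,3)=3, max(0,-4)=0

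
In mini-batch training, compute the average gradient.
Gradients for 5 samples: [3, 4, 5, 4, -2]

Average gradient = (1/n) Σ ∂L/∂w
Average gradient = 2.8

Average = (1/5)(3 + 4 + 5 + 4 + -2) = 14/5 = 2.8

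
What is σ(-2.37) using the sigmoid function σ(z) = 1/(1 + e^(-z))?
0.08549

sigmoid(-2.37) = 1/(1 + e^(2.37)) = 1/(1 + 10.7) = 0.08549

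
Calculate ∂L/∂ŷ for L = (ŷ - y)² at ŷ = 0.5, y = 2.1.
∂L/∂ŷ = -3.2

∂L/∂ŷ = 2(ŷ - y) = 2(0.5 - 2.1) = 2(-1.6) = -3.2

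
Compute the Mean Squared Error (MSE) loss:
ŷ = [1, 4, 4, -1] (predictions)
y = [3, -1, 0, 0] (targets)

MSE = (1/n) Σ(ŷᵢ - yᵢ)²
MSE = 11.5

MSE = (1/4)((1-3)² + (4--1)² + (4-0)² + (-1-0)²) = (1/4)(4 + 25 + 16 + 1) = 11.5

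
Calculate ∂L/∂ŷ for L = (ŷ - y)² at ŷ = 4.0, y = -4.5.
∂L/∂ŷ = 17.0

∂L/∂ŷ = 2(ŷ - y) = 2(4.0 - -4.5) = 2(8.5) = 17.0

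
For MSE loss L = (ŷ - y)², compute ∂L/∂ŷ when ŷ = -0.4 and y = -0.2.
∂L/∂ŷ = -0.4

∂L/∂ŷ = 2(ŷ - y) = 2(-0.4 - -0.2) = 2(-0.2) = -0.4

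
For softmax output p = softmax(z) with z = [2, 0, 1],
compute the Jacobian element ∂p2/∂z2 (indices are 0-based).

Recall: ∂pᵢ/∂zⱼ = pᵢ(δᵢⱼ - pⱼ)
∂p2/∂z2 = 0.1848

p = softmax(z) = [0.6652, 0.09003, 0.2447]
p2 = 0.2447

∂p2/∂z2 = p2(1 - p2) = 0.2447 × (1 - 0.2447) = 0.1848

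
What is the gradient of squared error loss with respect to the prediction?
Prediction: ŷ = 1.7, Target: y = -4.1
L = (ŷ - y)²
∂L/∂ŷ = 11.6

∂L/∂ŷ = 2(ŷ - y) = 2(1.7 - -4.1) = 2(5.8) = 11.6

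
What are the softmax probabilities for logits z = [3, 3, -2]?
p = [0.4983, 0.4983, 0.0034]

exp(z) = [20.09, 20.09, 0.1353]
Sum = 40.31
p = [0.4983, 0.4983, 0.0034]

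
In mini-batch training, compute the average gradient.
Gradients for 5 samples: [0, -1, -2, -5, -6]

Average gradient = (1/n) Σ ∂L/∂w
Average gradient = -2.8

Average = (1/5)(0 + -1 + -2 + -5 + -6) = -14/5 = -2.8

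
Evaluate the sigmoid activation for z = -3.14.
0.04149

sigmoid(-3.14) = 1/(1 + e^(3.14)) = 1/(1 + 23.1) = 0.04149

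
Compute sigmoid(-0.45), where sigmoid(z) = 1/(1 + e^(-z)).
0.3894

sigmoid(-0.45) = 1/(1 + e^(0.45)) = 1/(1 + 1.568) = 0.3894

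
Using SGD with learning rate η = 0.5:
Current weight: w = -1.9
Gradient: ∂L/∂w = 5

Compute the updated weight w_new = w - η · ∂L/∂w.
w_new = -4.4

w_new = w - η·∂L/∂w = -1.9 - 0.5×(5) = -1.9 - (2.5) = -4.4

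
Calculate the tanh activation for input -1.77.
-0.9436

tanh(-1.77) = (e^(-1.77) - e^(1.77))/(e^(-1.77) + e^(1.77)) = -0.9436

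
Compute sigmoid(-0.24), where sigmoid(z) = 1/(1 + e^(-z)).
0.4403

sigmoid(-0.24) = 1/(1 + e^(0.24)) = 1/(1 + 1.271) = 0.4403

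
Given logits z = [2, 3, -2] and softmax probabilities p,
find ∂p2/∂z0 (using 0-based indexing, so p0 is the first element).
∂p2/∂z0 = -0.001312

p = softmax(z) = [0.2676, 0.7275, 0.004902]
p2 = 0.004902, p0 = 0.2676

∂p2/∂z0 = -p2 × p0 = -0.004902 × 0.2676 = -0.001312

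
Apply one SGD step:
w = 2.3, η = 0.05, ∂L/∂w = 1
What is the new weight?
w_new = 2.25

w_new = w - η·∂L/∂w = 2.3 - 0.05×(1) = 2.3 - (0.05) = 2.25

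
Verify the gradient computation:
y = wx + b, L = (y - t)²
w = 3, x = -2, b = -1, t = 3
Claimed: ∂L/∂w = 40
Correct

y = (3)(-2) + -1 = -7
∂L/∂y = 2(y - t) = 2(-7 - 3) = -20
∂y/∂w = x = -2
∂L/∂w = -20 × -2 = 40

Claimed value: 40
Correct: The correct gradient is 40.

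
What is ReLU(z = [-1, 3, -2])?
h = [0, 3, 0]

ReLU applied element-wise: max(0,-1)=0, max(0,3)=3, max(0,-2)=0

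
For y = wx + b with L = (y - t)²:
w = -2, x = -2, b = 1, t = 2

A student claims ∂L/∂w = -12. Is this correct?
Correct

y = (-2)(-2) + 1 = 5
∂L/∂y = 2(y - t) = 2(5 - 2) = 6
∂y/∂w = x = -2
∂L/∂w = 6 × -2 = -12

Claimed value: -12
Correct: The correct gradient is -12.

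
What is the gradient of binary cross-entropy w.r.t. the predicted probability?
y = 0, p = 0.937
∂L/∂p = 15.87

∂L/∂p = -y/p + (1-y)/(1-p) = 0 + 1/0.063 = 15.87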